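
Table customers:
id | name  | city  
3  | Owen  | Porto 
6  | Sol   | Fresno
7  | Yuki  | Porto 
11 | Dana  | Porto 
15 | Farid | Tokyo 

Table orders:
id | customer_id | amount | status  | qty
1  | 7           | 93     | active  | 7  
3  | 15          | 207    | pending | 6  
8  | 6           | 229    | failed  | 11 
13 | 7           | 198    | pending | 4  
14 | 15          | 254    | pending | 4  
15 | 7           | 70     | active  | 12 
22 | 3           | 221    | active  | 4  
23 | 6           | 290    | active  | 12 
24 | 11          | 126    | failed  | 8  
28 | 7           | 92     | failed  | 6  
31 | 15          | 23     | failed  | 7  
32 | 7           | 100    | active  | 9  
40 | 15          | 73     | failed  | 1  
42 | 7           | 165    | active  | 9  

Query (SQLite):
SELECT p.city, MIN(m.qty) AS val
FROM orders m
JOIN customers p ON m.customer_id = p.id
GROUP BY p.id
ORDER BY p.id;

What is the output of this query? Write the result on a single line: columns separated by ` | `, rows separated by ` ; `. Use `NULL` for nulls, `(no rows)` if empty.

Porto | 4 ; Fresno | 11 ; Porto | 4 ; Porto | 8 ; Tokyo | 1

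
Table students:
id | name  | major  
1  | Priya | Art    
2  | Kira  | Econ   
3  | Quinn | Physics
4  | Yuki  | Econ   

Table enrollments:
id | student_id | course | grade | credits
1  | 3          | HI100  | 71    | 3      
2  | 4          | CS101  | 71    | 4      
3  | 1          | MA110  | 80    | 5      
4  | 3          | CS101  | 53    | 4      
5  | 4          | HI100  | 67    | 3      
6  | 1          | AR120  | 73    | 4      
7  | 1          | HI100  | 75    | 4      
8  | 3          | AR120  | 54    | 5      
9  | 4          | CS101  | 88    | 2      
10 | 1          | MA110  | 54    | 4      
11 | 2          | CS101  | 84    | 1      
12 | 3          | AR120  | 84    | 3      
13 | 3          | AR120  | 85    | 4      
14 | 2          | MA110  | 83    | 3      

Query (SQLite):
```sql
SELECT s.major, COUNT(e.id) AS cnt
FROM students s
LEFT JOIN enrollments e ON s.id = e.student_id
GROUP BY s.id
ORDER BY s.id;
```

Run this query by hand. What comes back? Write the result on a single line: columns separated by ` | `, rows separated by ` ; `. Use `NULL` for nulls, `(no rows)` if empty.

LEFT JOIN keeps every students row; unmatched ones get NULL for enrollments columns.
Group by students.id and compute COUNT(e.id). COUNT(col) of an all-NULL group is 0.
  1: ids {3, 6, 7, 10} → COUNT(e.id)=4
  2: ids {11, 14} → COUNT(e.id)=2
  3: ids {1, 4, 8, 12, 13} → COUNT(e.id)=5
  4: ids {2, 5, 9} → COUNT(e.id)=3

Art | 4 ; Econ | 2 ; Physics | 5 ; Econ | 3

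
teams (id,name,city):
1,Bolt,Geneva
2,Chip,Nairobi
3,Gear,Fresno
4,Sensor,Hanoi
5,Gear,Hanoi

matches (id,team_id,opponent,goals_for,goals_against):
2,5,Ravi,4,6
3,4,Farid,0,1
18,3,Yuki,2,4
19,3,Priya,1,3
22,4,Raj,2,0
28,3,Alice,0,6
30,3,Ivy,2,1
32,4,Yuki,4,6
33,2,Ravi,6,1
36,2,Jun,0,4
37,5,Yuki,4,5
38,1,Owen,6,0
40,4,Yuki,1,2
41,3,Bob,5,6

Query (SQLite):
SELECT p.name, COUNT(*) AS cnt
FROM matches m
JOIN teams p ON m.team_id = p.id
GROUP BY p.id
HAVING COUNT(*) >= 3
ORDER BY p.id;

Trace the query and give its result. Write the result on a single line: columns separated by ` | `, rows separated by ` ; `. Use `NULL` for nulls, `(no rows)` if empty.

Join each matches row to its teams via team_id.
Group joined rows by teams.id; compute COUNT(*) per group.
HAVING: keep groups with count ≥ 3.
  1: ids {38} → COUNT(*)=1
  2: ids {33, 36} → COUNT(*)=2
  3: ids {18, 19, 28, 30, 41} → COUNT(*)=5
  4: ids {3, 22, 32, 40} → COUNT(*)=4
  5: ids {2, 37} → COUNT(*)=2

Gear | 5 ; Sensor | 4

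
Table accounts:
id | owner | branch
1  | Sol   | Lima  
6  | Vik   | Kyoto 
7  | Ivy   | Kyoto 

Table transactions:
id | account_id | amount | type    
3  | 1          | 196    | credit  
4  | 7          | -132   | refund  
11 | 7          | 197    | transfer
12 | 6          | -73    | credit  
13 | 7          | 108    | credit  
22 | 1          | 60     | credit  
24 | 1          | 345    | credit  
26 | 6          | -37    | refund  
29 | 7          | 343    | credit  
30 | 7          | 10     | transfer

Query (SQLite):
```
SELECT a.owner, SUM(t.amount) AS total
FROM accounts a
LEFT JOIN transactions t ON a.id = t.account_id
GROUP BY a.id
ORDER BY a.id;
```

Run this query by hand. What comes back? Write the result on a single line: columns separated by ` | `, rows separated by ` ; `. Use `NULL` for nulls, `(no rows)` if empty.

Sol | 601 ; Vik | -110 ; Ivy | 526

LEFT JOIN keeps every accounts row; unmatched ones get NULL for transactions columns.
Group by accounts.id and compute SUM(t.amount). SUM over an all-NULL group is NULL.
  1: ids {3, 22, 24} → SUM(t.amount)=601
  6: ids {12, 26} → SUM(t.amount)=-110
  7: ids {4, 11, 13, 29, 30} → SUM(t.amount)=526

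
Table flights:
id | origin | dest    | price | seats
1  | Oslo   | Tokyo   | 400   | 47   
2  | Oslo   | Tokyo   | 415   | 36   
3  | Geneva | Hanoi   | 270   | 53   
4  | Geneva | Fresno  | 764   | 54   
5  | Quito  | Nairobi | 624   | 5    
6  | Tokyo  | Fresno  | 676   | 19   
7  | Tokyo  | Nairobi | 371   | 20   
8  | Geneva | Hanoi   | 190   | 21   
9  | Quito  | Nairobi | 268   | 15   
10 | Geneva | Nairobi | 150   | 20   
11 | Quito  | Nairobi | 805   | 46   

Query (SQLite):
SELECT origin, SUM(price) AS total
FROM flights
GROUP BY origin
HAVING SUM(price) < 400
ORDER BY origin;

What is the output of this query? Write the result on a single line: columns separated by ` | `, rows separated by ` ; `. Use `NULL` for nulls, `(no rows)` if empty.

Partition flights by origin; compute SUM(price) within each group.
HAVING: keep groups where SUM(price) < 400.
  Geneva: ids {3, 4, 8, 10} → SUM(price)=1374
  Oslo: ids {1, 2} → SUM(price)=815
  Quito: ids {5, 9, 11} → SUM(price)=1697
  Tokyo: ids {6, 7} → SUM(price)=1047

(no rows)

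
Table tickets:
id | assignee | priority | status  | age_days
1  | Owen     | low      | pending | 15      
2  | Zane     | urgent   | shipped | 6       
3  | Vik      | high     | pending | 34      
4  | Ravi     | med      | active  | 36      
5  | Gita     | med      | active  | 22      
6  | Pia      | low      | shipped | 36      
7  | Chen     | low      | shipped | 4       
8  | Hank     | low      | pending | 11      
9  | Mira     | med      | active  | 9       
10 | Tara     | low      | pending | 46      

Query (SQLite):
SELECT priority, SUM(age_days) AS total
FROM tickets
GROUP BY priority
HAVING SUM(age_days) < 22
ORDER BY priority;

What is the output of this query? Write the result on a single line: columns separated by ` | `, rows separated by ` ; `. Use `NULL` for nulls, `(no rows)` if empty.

urgent | 6

Partition tickets by priority; compute SUM(age_days) within each group.
HAVING: keep groups where SUM(age_days) < 22.
  high: ids {3} → SUM(age_days)=34
  low: ids {1, 6, 7, 8, 10} → SUM(age_days)=112
  med: ids {4, 5, 9} → SUM(age_days)=67
  urgent: ids {2} → SUM(age_days)=6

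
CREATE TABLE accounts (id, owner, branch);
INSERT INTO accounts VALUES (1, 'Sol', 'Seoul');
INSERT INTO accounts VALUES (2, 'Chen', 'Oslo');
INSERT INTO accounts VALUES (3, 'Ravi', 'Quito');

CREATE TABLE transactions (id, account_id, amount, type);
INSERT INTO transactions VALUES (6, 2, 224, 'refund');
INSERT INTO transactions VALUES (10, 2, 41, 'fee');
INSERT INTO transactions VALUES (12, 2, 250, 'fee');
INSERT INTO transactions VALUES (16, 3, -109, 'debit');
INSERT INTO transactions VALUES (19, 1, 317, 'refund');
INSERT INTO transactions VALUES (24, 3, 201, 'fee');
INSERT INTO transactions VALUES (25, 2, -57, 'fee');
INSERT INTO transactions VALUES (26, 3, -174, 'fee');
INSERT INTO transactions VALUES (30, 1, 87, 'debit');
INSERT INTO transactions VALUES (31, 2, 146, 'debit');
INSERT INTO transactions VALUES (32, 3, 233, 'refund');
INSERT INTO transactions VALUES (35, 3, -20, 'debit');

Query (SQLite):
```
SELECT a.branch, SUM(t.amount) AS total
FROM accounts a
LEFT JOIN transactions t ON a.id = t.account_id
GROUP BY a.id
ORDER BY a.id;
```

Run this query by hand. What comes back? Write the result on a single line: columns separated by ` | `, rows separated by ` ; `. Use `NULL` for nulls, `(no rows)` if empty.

LEFT JOIN keeps every accounts row; unmatched ones get NULL for transactions columns.
Group by accounts.id and compute SUM(t.amount). SUM over an all-NULL group is NULL.
  1: ids {19, 30} → SUM(t.amount)=404
  2: ids {6, 10, 12, 25, 31} → SUM(t.amount)=604
  3: ids {16, 24, 26, 32, 35} → SUM(t.amount)=131

Seoul | 404 ; Oslo | 604 ; Quito | 131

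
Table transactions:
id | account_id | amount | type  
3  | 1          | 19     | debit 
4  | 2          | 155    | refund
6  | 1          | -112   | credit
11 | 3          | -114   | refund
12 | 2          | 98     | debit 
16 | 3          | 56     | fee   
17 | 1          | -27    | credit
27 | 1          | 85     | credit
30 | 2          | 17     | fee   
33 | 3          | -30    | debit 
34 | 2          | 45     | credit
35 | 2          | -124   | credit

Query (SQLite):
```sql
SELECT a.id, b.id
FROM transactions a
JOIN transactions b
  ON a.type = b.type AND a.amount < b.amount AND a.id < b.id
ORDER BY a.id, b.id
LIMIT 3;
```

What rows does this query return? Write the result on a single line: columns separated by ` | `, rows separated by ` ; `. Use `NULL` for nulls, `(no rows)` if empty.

Pairs (a,b) with same type, a.amount < b.amount, a.id < b.id.
type groups: credit:{6,17,27,34,35} debit:{3,12,33} fee:{16,30} refund:{4,11}
Ordered by (a.id, b.id); first 3.

3 | 12 ; 6 | 17 ; 6 | 27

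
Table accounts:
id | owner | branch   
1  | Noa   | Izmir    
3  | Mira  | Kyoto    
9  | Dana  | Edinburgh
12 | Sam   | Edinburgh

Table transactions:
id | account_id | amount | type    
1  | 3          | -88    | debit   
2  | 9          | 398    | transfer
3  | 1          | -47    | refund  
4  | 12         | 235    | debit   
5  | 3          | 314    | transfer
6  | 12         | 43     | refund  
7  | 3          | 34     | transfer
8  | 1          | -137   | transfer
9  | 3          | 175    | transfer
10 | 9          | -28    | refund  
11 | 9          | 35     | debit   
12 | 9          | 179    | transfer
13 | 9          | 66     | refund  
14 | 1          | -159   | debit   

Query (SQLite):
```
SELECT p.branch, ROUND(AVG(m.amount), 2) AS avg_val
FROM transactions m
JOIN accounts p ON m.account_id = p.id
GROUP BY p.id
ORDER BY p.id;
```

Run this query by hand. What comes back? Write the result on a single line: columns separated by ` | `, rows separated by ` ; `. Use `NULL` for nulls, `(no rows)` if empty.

Join each transactions row to its accounts via account_id.
Group joined rows by accounts.id; compute ROUND(AVG(m.amount), 2) per group.
  1: ids {3, 8, 14} → ROUND(AVG(m.amount), 2)=-114.33
  3: ids {1, 5, 7, 9} → ROUND(AVG(m.amount), 2)=108.75
  9: ids {2, 10, 11, 12, 13} → ROUND(AVG(m.amount), 2)=130
  12: ids {4, 6} → ROUND(AVG(m.amount), 2)=139

Izmir | -114.33 ; Kyoto | 108.75 ; Edinburgh | 130 ; Edinburgh | 139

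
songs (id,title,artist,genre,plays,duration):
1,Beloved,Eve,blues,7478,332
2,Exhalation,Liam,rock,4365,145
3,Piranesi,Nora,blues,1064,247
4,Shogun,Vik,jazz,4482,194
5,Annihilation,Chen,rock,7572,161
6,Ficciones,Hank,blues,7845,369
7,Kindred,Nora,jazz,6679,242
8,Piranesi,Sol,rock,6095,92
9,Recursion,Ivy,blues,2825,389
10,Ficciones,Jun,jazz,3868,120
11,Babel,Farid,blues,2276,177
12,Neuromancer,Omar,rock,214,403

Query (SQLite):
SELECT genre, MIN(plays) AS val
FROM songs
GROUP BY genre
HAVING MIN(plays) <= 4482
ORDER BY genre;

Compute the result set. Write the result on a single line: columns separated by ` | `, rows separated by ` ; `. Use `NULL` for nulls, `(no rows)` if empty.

blues | 1064 ; jazz | 3868 ; rock | 214

Partition songs by genre; compute MIN(plays) within each group.
HAVING: keep groups where MIN(plays) <= 4482.
  blues: ids {1, 3, 6, 9, 11} → MIN(plays)=1064
  jazz: ids {4, 7, 10} → MIN(plays)=3868
  rock: ids {2, 5, 8, 12} → MIN(plays)=214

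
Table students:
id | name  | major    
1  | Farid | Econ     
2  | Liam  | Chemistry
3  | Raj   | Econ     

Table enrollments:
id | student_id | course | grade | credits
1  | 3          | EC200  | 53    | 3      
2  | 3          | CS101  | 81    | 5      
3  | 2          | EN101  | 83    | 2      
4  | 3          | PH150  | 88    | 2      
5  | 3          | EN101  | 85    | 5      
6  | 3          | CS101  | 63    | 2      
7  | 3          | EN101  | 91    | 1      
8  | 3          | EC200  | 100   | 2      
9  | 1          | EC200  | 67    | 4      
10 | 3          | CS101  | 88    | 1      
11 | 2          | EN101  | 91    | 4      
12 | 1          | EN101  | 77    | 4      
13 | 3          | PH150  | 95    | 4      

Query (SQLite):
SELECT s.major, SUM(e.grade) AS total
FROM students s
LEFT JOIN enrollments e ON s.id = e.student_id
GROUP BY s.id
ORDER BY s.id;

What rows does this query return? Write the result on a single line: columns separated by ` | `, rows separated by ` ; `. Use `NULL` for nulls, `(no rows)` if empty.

Econ | 144 ; Chemistry | 174 ; Econ | 744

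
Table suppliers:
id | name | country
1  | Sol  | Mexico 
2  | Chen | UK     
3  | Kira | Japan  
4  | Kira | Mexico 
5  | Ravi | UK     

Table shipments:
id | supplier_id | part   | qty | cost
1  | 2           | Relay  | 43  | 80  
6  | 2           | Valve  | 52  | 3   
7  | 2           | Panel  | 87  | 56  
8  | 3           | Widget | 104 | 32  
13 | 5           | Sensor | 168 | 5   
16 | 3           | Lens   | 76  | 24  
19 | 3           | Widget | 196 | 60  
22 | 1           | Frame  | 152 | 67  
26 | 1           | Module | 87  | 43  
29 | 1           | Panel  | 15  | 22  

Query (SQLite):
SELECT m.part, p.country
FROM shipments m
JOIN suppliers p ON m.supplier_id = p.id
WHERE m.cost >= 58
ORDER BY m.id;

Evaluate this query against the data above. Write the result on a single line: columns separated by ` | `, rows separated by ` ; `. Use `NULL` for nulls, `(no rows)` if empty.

Each shipments row matches the suppliers row where supplier_id = suppliers.id.
Then keep rows with m.cost >= 58.

Relay | UK ; Widget | Japan ; Frame | Mexico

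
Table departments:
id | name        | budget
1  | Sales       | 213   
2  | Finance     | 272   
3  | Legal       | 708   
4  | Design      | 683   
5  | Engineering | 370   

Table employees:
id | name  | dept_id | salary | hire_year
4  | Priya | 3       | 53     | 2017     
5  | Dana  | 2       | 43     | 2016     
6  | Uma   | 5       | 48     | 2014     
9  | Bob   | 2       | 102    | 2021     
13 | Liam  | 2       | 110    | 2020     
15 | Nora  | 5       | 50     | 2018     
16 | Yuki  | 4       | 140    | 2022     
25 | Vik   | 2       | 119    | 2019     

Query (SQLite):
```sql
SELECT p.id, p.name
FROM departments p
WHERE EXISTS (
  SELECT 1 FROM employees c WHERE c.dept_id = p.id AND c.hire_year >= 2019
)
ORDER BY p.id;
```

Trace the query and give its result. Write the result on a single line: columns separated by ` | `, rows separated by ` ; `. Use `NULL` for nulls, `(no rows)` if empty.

For each departments row, check whether any employees with matching dept_id has hire_year >= 2019.
Keep rows where that is true.

2 | Finance ; 4 | Design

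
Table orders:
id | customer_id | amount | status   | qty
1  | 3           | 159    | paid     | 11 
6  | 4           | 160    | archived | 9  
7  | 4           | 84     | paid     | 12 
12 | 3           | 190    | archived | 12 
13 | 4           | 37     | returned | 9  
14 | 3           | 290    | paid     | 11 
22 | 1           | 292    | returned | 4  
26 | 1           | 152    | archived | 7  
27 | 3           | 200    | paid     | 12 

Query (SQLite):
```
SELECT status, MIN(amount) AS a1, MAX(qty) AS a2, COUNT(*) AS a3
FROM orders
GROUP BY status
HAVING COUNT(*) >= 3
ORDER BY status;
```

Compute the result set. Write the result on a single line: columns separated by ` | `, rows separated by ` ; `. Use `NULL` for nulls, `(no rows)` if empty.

archived | 152 | 12 | 3 ; paid | 84 | 12 | 4

Group orders by status.
Per group compute: MIN(amount), MAX(qty), COUNT(*).
HAVING: drop groups with fewer than 3 rows.
  archived: ids {6, 12, 26} → MIN(amount)=152, MAX(qty)=12, COUNT(*)=3
  paid: ids {1, 7, 14, 27} → MIN(amount)=84, MAX(qty)=12, COUNT(*)=4
  returned: ids {13, 22} → MIN(amount)=37, MAX(qty)=9, COUNT(*)=2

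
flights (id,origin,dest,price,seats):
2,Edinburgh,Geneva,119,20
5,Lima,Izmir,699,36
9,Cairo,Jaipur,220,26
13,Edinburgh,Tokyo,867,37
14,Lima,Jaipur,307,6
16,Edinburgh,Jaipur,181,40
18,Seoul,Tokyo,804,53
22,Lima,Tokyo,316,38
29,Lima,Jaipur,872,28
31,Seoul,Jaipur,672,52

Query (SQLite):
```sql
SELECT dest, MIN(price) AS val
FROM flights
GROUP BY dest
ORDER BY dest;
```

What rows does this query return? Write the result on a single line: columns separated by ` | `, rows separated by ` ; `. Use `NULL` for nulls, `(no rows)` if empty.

Partition flights by dest; compute MIN(price) within each group.
  Geneva: ids {2} → MIN(price)=119
  Izmir: ids {5} → MIN(price)=699
  Jaipur: ids {9, 14, 16, 29, 31} → MIN(price)=181
  Tokyo: ids {13, 18, 22} → MIN(price)=316

Geneva | 119 ; Izmir | 699 ; Jaipur | 181 ; Tokyo | 316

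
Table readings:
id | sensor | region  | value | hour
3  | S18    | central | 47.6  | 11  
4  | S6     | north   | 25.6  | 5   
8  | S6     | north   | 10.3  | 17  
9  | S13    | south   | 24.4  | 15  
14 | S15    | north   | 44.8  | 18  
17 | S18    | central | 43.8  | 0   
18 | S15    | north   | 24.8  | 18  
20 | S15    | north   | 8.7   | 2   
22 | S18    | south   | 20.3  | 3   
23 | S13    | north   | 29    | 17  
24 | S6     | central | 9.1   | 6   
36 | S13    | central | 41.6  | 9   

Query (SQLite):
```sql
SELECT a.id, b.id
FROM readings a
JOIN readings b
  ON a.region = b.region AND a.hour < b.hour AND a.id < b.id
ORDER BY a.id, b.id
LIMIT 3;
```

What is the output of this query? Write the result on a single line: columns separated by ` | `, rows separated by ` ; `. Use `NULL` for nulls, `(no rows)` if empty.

4 | 8 ; 4 | 14 ; 4 | 18

Pairs (a,b) with same region, a.hour < b.hour, a.id < b.id.
region groups: central:{3,17,24,36} north:{4,8,14,18,20,23} south:{9,22}
Ordered by (a.id, b.id); first 3.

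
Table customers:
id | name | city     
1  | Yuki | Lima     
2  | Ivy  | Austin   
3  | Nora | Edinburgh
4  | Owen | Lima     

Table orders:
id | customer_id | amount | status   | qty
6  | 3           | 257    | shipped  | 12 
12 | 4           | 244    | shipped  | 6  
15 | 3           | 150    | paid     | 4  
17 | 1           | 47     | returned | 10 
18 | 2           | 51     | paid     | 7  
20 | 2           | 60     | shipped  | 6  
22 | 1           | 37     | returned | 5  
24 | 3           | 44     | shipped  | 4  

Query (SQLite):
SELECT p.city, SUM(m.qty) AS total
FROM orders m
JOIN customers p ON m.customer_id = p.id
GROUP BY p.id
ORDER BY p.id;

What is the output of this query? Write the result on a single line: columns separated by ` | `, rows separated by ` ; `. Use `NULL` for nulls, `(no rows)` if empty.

Lima | 15 ; Austin | 13 ; Edinburgh | 20 ; Lima | 6

Join each orders row to its customers via customer_id.
Group joined rows by customers.id; compute SUM(m.qty) per group.
  1: ids {17, 22} → SUM(m.qty)=15
  2: ids {18, 20} → SUM(m.qty)=13
  3: ids {6, 15, 24} → SUM(m.qty)=20
  4: ids {12} → SUM(m.qty)=6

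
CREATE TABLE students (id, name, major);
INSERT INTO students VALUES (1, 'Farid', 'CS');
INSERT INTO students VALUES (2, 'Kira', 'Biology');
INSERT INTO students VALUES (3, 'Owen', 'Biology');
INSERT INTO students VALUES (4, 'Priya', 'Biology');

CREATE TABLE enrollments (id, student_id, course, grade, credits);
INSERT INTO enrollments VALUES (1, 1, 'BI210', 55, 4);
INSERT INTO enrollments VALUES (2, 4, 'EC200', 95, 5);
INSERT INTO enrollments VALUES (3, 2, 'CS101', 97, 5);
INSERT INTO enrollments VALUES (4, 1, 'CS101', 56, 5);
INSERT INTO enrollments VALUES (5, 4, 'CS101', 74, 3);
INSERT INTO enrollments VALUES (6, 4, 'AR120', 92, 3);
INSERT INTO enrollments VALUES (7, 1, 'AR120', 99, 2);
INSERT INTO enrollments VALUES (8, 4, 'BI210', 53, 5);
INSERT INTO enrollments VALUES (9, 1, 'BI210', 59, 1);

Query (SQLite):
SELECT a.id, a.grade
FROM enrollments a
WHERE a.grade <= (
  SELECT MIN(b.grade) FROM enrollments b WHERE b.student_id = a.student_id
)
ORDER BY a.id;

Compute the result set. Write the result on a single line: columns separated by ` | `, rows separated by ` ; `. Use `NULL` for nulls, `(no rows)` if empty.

1 | 55 ; 3 | 97 ; 8 | 53

For each enrollments row a, compute MIN(grade) over rows sharing a.student_id.
Keep row a if a.grade <= that per-group MIN.
  student_id=1: MIN(grade) = 55
  student_id=2: MIN(grade) = 97
  student_id=4: MIN(grade) = 53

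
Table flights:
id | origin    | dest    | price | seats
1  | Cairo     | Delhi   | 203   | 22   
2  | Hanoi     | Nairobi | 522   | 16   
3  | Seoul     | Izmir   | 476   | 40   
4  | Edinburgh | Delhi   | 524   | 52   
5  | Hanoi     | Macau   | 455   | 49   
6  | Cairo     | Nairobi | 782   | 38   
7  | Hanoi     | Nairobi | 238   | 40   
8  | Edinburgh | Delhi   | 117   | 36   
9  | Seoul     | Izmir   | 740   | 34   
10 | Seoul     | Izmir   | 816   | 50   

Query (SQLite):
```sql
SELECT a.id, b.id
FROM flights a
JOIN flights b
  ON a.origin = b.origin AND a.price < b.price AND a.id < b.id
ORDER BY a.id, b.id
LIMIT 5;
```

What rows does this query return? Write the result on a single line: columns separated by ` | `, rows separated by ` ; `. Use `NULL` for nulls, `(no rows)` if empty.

Pairs (a,b) with same origin, a.price < b.price, a.id < b.id.
origin groups: Cairo:{1,6} Edinburgh:{4,8} Hanoi:{2,5,7} Seoul:{3,9,10}
Ordered by (a.id, b.id); first 5.

1 | 6 ; 3 | 9 ; 3 | 10 ; 9 | 10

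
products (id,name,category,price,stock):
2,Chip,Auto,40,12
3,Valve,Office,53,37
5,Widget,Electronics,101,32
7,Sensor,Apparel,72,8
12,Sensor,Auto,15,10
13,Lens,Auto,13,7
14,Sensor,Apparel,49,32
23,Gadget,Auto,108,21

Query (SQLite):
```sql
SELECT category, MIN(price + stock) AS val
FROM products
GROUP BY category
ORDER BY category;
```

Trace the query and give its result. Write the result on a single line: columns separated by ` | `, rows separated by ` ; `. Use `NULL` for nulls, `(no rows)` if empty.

For each row compute price + stock.
Group by category; take MIN of the expression per group.
  Apparel: ids {7, 14} → MIN(price + stock)=80
  Auto: ids {2, 12, 13, 23} → MIN(price + stock)=20
  Electronics: ids {5} → MIN(price + stock)=133
  Office: ids {3} → MIN(price + stock)=90

Apparel | 80 ; Auto | 20 ; Electronics | 133 ; Office | 90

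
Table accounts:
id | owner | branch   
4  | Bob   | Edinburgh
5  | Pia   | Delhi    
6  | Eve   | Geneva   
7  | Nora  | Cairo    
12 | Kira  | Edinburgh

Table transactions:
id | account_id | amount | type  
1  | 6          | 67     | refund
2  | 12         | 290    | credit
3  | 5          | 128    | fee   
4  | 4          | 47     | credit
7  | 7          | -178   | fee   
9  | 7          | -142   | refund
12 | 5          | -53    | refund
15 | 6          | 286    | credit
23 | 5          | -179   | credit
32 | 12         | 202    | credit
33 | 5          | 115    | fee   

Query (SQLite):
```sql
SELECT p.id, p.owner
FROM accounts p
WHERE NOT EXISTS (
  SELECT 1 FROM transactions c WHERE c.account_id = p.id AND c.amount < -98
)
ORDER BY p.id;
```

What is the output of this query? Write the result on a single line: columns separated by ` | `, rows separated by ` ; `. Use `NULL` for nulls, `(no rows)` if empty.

For each accounts row, check whether any transactions with matching account_id has amount < -98.
Keep rows where that is false.

4 | Bob ; 6 | Eve ; 12 | Kira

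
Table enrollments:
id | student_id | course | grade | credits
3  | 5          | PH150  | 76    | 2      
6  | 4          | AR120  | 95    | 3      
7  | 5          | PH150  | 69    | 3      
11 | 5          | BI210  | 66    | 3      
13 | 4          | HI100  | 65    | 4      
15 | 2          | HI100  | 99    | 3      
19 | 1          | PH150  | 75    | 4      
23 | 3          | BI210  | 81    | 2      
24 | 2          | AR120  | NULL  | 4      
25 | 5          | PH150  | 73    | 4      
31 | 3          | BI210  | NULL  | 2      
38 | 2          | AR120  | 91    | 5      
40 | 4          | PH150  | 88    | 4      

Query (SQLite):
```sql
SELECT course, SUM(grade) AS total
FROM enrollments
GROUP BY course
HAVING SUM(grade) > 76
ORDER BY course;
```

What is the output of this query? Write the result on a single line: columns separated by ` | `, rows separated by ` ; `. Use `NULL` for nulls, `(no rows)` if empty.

AR120 | 186 ; BI210 | 147 ; HI100 | 164 ; PH150 | 381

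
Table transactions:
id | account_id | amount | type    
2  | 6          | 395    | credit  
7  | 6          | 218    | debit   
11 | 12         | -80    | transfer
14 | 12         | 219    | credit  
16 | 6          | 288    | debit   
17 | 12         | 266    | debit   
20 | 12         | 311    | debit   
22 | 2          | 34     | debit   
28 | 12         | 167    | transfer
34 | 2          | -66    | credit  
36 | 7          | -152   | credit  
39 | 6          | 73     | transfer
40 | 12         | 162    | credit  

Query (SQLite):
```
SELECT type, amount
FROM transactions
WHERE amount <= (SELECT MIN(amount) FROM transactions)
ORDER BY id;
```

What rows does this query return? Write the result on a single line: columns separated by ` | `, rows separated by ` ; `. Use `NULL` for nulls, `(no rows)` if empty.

Scalar subquery: MIN(amount) over all transactions rows = -152.
Keep rows where amount <= that value.

credit | -152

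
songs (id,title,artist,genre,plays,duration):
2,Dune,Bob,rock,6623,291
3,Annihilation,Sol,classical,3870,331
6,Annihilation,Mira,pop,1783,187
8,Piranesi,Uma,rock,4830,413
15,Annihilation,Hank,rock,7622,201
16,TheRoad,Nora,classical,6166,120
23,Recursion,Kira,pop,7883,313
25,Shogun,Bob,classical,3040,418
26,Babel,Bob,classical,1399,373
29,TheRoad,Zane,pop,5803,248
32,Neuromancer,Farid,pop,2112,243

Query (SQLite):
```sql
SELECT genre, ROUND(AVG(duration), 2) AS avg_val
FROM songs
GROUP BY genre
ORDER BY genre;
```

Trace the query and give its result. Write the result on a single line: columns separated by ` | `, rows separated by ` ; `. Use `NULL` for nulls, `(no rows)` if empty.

classical | 310.5 ; pop | 247.75 ; rock | 301.67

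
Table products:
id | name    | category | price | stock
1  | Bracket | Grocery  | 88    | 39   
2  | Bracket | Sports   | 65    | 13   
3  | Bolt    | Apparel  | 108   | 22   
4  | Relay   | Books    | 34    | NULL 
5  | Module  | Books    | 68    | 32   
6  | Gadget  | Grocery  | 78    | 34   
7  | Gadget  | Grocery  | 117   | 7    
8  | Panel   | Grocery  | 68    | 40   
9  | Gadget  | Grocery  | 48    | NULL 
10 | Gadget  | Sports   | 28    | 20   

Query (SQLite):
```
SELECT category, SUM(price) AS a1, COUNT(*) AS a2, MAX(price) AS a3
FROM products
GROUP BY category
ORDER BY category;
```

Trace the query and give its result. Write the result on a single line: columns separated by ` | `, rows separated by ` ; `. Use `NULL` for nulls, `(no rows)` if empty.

Apparel | 108 | 1 | 108 ; Books | 102 | 2 | 68 ; Grocery | 399 | 5 | 117 ; Sports | 93 | 2 | 65

Group products by category.
Per group compute: SUM(price), COUNT(*), MAX(price).
  Apparel: ids {3} → SUM(price)=108, COUNT(*)=1, MAX(price)=108
  Books: ids {4, 5} → SUM(price)=102, COUNT(*)=2, MAX(price)=68
  Grocery: ids {1, 6, 7, 8, 9} → SUM(price)=399, COUNT(*)=5, MAX(price)=117
  Sports: ids {2, 10} → SUM(price)=93, COUNT(*)=2, MAX(price)=65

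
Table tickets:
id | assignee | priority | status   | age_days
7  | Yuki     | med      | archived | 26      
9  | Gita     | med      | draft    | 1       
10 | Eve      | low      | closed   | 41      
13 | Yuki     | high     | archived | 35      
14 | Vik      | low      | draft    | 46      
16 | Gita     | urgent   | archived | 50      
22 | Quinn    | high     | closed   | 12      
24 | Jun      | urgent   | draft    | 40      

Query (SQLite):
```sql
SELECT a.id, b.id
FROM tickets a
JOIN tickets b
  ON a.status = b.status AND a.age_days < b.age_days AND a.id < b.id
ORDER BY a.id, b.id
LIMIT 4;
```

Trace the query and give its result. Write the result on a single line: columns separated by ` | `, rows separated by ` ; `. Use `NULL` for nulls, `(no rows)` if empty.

Pairs (a,b) with same status, a.age_days < b.age_days, a.id < b.id.
status groups: archived:{7,13,16} closed:{10,22} draft:{9,14,24}
Ordered by (a.id, b.id); first 4.

7 | 13 ; 7 | 16 ; 9 | 14 ; 9 | 24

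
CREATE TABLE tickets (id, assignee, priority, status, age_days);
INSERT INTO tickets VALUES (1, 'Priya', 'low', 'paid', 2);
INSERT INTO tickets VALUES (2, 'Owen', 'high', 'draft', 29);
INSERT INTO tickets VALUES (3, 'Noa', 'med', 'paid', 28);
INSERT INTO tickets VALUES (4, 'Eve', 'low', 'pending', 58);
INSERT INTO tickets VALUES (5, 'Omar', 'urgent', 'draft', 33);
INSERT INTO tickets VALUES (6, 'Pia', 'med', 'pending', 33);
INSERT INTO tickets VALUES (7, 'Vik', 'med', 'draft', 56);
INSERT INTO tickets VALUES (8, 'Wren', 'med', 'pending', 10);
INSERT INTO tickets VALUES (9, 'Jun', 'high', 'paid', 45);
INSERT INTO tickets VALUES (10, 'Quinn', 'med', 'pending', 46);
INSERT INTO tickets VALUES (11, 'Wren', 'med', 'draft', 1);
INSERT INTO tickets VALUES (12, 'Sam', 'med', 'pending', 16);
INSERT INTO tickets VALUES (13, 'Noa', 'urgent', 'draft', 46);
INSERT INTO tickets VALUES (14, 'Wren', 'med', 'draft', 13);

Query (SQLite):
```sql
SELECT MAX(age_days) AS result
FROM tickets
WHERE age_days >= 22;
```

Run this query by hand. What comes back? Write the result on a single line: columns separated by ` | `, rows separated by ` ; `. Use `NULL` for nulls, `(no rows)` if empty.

Rows where age_days >= 22 → age_days values: [29, 28, 58, 33, 33, 56, 45, 46, 46].
MAX of non-NULL values = 58.

58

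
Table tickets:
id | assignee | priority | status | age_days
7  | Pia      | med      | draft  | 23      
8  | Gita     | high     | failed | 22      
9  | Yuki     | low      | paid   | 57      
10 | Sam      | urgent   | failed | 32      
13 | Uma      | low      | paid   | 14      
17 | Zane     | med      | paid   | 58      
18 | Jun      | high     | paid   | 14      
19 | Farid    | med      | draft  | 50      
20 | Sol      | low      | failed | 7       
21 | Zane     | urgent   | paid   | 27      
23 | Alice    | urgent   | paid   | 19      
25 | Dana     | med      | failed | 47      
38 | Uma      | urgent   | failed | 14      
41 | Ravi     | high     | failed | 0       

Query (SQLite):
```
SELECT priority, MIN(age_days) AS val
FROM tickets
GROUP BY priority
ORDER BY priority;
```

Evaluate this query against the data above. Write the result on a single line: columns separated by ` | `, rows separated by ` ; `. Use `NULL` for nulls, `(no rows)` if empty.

high | 0 ; low | 7 ; med | 23 ; urgent | 14

Partition tickets by priority; compute MIN(age_days) within each group.
  high: ids {8, 18, 41} → MIN(age_days)=0
  low: ids {9, 13, 20} → MIN(age_days)=7
  med: ids {7, 17, 19, 25} → MIN(age_days)=23
  urgent: ids {10, 21, 23, 38} → MIN(age_days)=14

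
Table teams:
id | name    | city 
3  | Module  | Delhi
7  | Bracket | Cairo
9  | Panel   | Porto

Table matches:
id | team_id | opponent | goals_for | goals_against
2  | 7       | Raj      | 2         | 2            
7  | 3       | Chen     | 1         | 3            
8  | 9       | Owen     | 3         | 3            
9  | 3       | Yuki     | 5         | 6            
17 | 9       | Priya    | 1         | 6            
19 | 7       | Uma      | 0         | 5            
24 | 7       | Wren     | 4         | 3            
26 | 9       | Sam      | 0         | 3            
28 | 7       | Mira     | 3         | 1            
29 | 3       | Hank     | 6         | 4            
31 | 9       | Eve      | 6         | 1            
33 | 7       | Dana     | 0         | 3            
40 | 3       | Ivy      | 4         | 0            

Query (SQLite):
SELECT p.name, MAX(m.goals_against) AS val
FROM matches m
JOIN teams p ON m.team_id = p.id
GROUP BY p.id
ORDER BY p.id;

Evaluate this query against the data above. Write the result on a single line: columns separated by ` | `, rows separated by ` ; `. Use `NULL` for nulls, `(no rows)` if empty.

Module | 6 ; Bracket | 5 ; Panel | 6

Join each matches row to its teams via team_id.
Group joined rows by teams.id; compute MAX(m.goals_against) per group.
  3: ids {7, 9, 29, 40} → MAX(m.goals_against)=6
  7: ids {2, 19, 24, 28, 33} → MAX(m.goals_against)=5
  9: ids {8, 17, 26, 31} → MAX(m.goals_against)=6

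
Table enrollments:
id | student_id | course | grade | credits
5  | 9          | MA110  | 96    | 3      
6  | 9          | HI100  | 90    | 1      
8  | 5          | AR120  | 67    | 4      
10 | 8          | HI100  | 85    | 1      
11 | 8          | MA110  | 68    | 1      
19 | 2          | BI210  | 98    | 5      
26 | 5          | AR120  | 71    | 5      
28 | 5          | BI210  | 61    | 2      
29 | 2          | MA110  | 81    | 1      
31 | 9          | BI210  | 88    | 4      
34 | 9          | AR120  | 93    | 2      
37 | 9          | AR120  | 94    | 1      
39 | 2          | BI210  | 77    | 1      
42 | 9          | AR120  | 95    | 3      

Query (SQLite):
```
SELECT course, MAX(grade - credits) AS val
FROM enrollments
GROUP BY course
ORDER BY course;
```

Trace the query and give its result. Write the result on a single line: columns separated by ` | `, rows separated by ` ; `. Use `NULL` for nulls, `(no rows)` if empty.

AR120 | 93 ; BI210 | 93 ; HI100 | 89 ; MA110 | 93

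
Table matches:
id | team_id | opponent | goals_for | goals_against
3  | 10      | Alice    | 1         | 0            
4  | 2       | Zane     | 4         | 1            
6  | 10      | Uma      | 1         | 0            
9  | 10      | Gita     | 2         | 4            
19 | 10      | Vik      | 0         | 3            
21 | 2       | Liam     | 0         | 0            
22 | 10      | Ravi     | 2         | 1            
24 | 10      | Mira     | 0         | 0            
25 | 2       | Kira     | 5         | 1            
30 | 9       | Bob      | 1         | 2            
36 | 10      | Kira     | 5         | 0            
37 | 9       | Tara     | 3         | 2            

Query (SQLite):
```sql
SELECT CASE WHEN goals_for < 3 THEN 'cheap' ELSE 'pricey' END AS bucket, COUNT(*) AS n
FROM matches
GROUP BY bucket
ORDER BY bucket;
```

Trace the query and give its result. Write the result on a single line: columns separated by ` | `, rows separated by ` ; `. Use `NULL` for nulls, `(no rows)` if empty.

cheap | 8 ; pricey | 4

Bucket rows by goals_for < 3 → 'cheap' else 'pricey'; count each bucket.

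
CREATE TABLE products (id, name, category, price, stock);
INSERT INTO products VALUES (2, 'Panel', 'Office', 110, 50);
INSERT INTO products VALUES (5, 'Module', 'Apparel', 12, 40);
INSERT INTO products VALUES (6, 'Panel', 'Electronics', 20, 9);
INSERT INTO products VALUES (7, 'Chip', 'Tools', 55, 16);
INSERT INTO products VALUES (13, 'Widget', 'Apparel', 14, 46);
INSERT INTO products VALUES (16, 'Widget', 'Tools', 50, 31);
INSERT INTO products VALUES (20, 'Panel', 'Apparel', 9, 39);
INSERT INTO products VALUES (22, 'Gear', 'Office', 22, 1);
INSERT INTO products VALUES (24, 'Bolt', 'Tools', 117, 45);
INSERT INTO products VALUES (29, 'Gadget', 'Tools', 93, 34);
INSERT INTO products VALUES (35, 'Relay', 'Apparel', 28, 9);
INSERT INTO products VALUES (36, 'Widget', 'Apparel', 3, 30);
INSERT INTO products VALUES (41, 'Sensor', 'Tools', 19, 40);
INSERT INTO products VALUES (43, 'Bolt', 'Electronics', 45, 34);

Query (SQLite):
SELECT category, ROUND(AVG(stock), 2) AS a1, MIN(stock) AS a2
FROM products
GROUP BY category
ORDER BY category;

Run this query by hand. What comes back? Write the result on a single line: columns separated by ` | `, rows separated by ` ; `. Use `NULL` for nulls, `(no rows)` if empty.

Group products by category.
Per group compute: ROUND(AVG(stock), 2), MIN(stock).
  Apparel: ids {5, 13, 20, 35, 36} → ROUND(AVG(stock), 2)=32.8, MIN(stock)=9
  Electronics: ids {6, 43} → ROUND(AVG(stock), 2)=21.5, MIN(stock)=9
  Office: ids {2, 22} → ROUND(AVG(stock), 2)=25.5, MIN(stock)=1
  Tools: ids {7, 16, 24, 29, 41} → ROUND(AVG(stock), 2)=33.2, MIN(stock)=16

Apparel | 32.8 | 9 ; Electronics | 21.5 | 9 ; Office | 25.5 | 1 ; Tools | 33.2 | 16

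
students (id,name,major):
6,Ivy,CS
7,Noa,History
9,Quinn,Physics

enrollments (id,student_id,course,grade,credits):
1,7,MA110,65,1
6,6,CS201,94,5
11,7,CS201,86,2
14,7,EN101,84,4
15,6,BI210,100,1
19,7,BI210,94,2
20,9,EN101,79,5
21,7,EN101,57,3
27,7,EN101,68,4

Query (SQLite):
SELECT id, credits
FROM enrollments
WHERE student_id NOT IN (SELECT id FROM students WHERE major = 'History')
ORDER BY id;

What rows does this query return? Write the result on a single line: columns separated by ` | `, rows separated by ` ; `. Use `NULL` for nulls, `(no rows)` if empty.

Inner query: students.id where major = 'History'.
Outer: keep enrollments rows whose student_id is not in that set.
Inner query → {7}

6 | 5 ; 15 | 1 ; 20 | 5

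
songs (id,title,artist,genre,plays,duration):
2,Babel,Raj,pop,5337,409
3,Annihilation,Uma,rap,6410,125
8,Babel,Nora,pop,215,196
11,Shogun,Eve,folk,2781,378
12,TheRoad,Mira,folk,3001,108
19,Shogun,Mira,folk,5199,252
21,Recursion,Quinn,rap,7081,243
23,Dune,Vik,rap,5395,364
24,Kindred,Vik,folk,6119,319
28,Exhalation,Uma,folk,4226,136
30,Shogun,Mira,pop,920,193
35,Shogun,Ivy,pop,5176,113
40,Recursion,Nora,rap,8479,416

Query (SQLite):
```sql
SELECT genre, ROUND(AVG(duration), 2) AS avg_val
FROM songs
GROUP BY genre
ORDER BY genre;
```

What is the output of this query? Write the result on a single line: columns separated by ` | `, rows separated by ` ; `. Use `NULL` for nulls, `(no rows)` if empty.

folk | 238.6 ; pop | 227.75 ; rap | 287

Partition songs by genre; compute ROUND(AVG(duration), 2) within each group.
  folk: ids {11, 12, 19, 24, 28} → ROUND(AVG(duration), 2)=238.6
  pop: ids {2, 8, 30, 35} → ROUND(AVG(duration), 2)=227.75
  rap: ids {3, 21, 23, 40} → ROUND(AVG(duration), 2)=287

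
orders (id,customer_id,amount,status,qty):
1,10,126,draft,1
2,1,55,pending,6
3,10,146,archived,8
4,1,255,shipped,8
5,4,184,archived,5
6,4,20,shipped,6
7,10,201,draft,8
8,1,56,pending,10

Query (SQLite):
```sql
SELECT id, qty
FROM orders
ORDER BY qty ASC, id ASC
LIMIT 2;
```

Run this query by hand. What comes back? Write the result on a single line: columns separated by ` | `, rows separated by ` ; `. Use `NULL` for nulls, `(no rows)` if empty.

Sort by qty asc, tiebreak id asc: (1, id=1), (5, id=5), (6, id=2), (6, id=6), (8, id=3) …. Take first 2.

1 | 1 ; 5 | 5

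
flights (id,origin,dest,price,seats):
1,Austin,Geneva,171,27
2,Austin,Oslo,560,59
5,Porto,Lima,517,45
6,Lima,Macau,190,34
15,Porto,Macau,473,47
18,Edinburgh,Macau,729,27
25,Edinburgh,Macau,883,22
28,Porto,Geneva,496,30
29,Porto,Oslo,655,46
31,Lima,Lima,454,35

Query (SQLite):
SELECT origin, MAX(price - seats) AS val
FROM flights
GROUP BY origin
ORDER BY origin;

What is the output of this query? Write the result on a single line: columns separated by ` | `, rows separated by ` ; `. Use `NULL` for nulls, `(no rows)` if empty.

Austin | 501 ; Edinburgh | 861 ; Lima | 419 ; Porto | 609

For each row compute price - seats.
Group by origin; take MAX of the expression per group.
  Austin: ids {1, 2} → MAX(price - seats)=501
  Edinburgh: ids {18, 25} → MAX(price - seats)=861
  Lima: ids {6, 31} → MAX(price - seats)=419
  Porto: ids {5, 15, 28, 29} → MAX(price - seats)=609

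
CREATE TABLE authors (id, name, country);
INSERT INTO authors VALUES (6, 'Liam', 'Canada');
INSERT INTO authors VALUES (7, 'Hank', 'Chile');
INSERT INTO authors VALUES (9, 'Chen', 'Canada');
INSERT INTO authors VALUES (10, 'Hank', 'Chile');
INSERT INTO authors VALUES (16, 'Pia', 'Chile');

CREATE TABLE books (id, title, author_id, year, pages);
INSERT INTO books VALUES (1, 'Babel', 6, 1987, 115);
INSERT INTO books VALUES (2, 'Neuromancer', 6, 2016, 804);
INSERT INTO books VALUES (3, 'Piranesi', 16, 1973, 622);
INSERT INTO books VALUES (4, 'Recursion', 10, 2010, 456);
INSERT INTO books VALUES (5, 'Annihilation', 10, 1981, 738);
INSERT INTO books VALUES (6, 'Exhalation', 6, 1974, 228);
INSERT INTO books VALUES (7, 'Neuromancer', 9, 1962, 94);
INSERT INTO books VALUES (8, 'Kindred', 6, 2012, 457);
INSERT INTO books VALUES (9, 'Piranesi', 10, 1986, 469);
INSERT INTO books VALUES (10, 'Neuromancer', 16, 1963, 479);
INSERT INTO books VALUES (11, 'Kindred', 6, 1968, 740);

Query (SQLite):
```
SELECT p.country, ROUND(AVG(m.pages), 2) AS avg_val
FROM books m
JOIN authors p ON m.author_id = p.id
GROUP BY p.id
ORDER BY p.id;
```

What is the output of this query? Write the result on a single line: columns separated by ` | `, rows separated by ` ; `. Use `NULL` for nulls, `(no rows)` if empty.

Join each books row to its authors via author_id.
Group joined rows by authors.id; compute ROUND(AVG(m.pages), 2) per group.
  6: ids {1, 2, 6, 8, 11} → ROUND(AVG(m.pages), 2)=468.8
  9: ids {7} → ROUND(AVG(m.pages), 2)=94
  10: ids {4, 5, 9} → ROUND(AVG(m.pages), 2)=554.33
  16: ids {3, 10} → ROUND(AVG(m.pages), 2)=550.5

Canada | 468.8 ; Canada | 94 ; Chile | 554.33 ; Chile | 550.5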